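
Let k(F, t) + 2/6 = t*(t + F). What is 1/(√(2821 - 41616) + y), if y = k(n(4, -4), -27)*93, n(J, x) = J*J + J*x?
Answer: 67766/4592269551 - I*√38795/4592269551 ≈ 1.4757e-5 - 4.289e-8*I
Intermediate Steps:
n(J, x) = J² + J*x
k(F, t) = -⅓ + t*(F + t) (k(F, t) = -⅓ + t*(t + F) = -⅓ + t*(F + t))
y = 67766 (y = (-⅓ + (-27)² + (4*(4 - 4))*(-27))*93 = (-⅓ + 729 + (4*0)*(-27))*93 = (-⅓ + 729 + 0*(-27))*93 = (-⅓ + 729 + 0)*93 = (2186/3)*93 = 67766)
1/(√(2821 - 41616) + y) = 1/(√(2821 - 41616) + 67766) = 1/(√(-38795) + 67766) = 1/(I*√38795 + 67766) = 1/(67766 + I*√38795)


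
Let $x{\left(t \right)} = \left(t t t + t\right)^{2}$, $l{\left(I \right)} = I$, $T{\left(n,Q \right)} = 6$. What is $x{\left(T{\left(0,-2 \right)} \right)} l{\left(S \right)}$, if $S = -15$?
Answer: $-739260$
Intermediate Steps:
$x{\left(t \right)} = \left(t + t^{3}\right)^{2}$ ($x{\left(t \right)} = \left(t^{2} t + t\right)^{2} = \left(t^{3} + t\right)^{2} = \left(t + t^{3}\right)^{2}$)
$x{\left(T{\left(0,-2 \right)} \right)} l{\left(S \right)} = 6^{2} \left(1 + 6^{2}\right)^{2} \left(-15\right) = 36 \left(1 + 36\right)^{2} \left(-15\right) = 36 \cdot 37^{2} \left(-15\right) = 36 \cdot 1369 \left(-15\right) = 49284 \left(-15\right) = -739260$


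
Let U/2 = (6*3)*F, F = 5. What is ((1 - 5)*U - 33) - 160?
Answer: -913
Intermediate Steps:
U = 180 (U = 2*((6*3)*5) = 2*(18*5) = 2*90 = 180)
((1 - 5)*U - 33) - 160 = ((1 - 5)*180 - 33) - 160 = (-4*180 - 33) - 160 = (-720 - 33) - 160 = -753 - 160 = -913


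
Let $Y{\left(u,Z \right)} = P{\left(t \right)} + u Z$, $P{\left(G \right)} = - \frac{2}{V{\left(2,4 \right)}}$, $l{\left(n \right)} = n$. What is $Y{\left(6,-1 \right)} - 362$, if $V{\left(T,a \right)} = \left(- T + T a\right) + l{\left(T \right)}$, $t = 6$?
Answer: $- \frac{1473}{4} \approx -368.25$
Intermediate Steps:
$V{\left(T,a \right)} = T a$ ($V{\left(T,a \right)} = \left(- T + T a\right) + T = T a$)
$P{\left(G \right)} = - \frac{1}{4}$ ($P{\left(G \right)} = - \frac{2}{2 \cdot 4} = - \frac{2}{8} = \left(-2\right) \frac{1}{8} = - \frac{1}{4}$)
$Y{\left(u,Z \right)} = - \frac{1}{4} + Z u$ ($Y{\left(u,Z \right)} = - \frac{1}{4} + u Z = - \frac{1}{4} + Z u$)
$Y{\left(6,-1 \right)} - 362 = \left(- \frac{1}{4} - 6\right) - 362 = - \frac{25}{4} - 362 = - \frac{1473}{4}$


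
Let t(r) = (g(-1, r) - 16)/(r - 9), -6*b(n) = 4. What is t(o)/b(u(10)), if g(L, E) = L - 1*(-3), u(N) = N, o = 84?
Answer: 7/25 ≈ 0.28000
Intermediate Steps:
b(n) = -⅔ (b(n) = -⅙*4 = -⅔)
g(L, E) = 3 + L (g(L, E) = L + 3 = 3 + L)
t(r) = -14/(-9 + r) (t(r) = ((3 - 1) - 16)/(r - 9) = (2 - 16)/(-9 + r) = -14/(-9 + r))
t(o)/b(u(10)) = (-14/(-9 + 84))/(-⅔) = -14/75*(-3/2) = 7/25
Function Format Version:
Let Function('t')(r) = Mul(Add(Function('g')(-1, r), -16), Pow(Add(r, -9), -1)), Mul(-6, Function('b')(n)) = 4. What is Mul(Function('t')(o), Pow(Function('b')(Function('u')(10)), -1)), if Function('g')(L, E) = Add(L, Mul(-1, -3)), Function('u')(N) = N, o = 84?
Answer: Rational(7, 25) ≈ 0.28000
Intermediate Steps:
Function('b')(n) = Rational(-2, 3) (Function('b')(n) = Mul(Rational(-1, 6), 4) = Rational(-2, 3))
Function('g')(L, E) = Add(3, L) (Function('g')(L, E) = Add(L, 3) = Add(3, L))
Function('t')(r) = Mul(-14, Pow(Add(-9, r), -1)) (Function('t')(r) = Mul(Add(Add(3, -1), -16), Pow(Add(r, -9), -1)) = Mul(Add(2, -16), Pow(Add(-9, r), -1)) = Mul(-14, Pow(Add(-9, r), -1)))
Mul(Function('t')(o), Pow(Function('b')(Function('u')(10)), -1)) = Mul(Mul(-14, Pow(Add(-9, 84), -1)), Pow(Rational(-2, 3), -1)) = Mul(Mul(-14, Pow(75, -1)), Rational(-3, 2)) = Mul(Mul(-14, Rational(1, 75)), Rational(-3, 2)) = Mul(Rational(-14, 75), Rational(-3, 2)) = Rational(7, 25)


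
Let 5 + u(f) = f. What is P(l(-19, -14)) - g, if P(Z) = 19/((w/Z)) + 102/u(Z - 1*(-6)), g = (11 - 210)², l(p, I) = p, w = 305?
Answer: -36241183/915 ≈ -39608.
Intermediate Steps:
g = 39601 (g = (-199)² = 39601)
u(f) = -5 + f
P(Z) = 102/(1 + Z) + 19*Z/305 (P(Z) = 19/((305/Z)) + 102/(-5 + (Z - 1*(-6))) = 19*(Z/305) + 102/(-5 + (Z + 6)) = 19*Z/305 + 102/(-5 + (6 + Z)) = 19*Z/305 + 102/(1 + Z) = 102/(1 + Z) + 19*Z/305)
P(l(-19, -14)) - g = (31110 + 19*(-19)*(1 - 19))/(305*(1 - 19)) - 1*39601 = (1/305)*(31110 + 19*(-19)*(-18))/(-18) - 39601 = (1/305)*(-1/18)*(31110 + 6498) - 39601 = (1/305)*(-1/18)*37608 - 39601 = -6268/915 - 39601 = -36241183/915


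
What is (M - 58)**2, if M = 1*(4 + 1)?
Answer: 2809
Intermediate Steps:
M = 5 (M = 1*5 = 5)
(M - 58)**2 = (5 - 58)**2 = (-53)**2 = 2809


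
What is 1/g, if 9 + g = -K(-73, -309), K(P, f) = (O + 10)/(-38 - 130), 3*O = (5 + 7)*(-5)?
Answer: -84/761 ≈ -0.11038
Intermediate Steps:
O = -20 (O = ((5 + 7)*(-5))/3 = (12*(-5))/3 = (⅓)*(-60) = -20)
K(P, f) = 5/84 (K(P, f) = (-20 + 10)/(-38 - 130) = -10/(-168) = -10*(-1/168) = 5/84)
g = -761/84 (g = -9 - 1*5/84 = -9 - 5/84 = -761/84 ≈ -9.0595)
1/g = 1/(-761/84) = -84/761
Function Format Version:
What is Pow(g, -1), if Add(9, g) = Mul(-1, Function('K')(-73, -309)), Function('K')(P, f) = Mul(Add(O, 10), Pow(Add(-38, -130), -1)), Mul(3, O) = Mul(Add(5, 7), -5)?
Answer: Rational(-84, 761) ≈ -0.11038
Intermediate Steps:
O = -20 (O = Mul(Rational(1, 3), Mul(Add(5, 7), -5)) = Mul(Rational(1, 3), Mul(12, -5)) = Mul(Rational(1, 3), -60) = -20)
Function('K')(P, f) = Rational(5, 84) (Function('K')(P, f) = Mul(Add(-20, 10), Pow(Add(-38, -130), -1)) = Mul(-10, Pow(-168, -1)) = Mul(-10, Rational(-1, 168)) = Rational(5, 84))
g = Rational(-761, 84) (g = Add(-9, Mul(-1, Rational(5, 84))) = Add(-9, Rational(-5, 84)) = Rational(-761, 84) ≈ -9.0595)
Pow(g, -1) = Pow(Rational(-761, 84), -1) = Rational(-84, 761)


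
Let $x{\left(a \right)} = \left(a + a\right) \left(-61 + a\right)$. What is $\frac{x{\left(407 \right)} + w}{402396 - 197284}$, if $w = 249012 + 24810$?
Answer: $\frac{277733}{102556} \approx 2.7081$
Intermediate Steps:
$w = 273822$
$x{\left(a \right)} = 2 a \left(-61 + a\right)$
$\frac{x{\left(407 \right)} + w}{402396 - 197284} = \frac{2 \cdot 407 \left(-61 + 407\right) + 273822}{402396 - 197284} = \frac{2 \cdot 407 \cdot 346 + 273822}{205112} = \left(281644 + 273822\right) \frac{1}{205112} = 555466 \cdot \frac{1}{205112} = \frac{277733}{102556}$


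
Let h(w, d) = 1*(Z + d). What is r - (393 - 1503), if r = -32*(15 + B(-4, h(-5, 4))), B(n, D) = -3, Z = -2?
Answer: 726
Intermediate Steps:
h(w, d) = -2 + d (h(w, d) = 1*(-2 + d) = -2 + d)
r = -384 (r = -32*(15 - 3) = -32*12 = -384)
r - (393 - 1503) = -384 - (393 - 1503) = -384 - 1*(-1110) = -384 + 1110 = 726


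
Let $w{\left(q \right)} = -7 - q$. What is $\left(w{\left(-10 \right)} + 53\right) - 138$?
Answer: $-82$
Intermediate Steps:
$\left(w{\left(-10 \right)} + 53\right) - 138 = \left(\left(-7 - -10\right) + 53\right) - 138 = \left(\left(-7 + 10\right) + 53\right) - 138 = \left(3 + 53\right) - 138 = 56 - 138 = -82$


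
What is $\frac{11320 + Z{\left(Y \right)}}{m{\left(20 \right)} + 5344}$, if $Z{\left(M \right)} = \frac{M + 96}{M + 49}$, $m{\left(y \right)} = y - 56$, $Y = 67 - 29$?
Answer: $\frac{492487}{230898} \approx 2.1329$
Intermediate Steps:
$Y = 38$ ($Y = 67 - 29 = 38$)
$m{\left(y \right)} = -56 + y$ ($m{\left(y \right)} = y - 56 = -56 + y$)
$Z{\left(M \right)} = \frac{96 + M}{49 + M}$
$\frac{11320 + Z{\left(Y \right)}}{m{\left(20 \right)} + 5344} = \frac{11320 + \frac{96 + 38}{49 + 38}}{\left(-56 + 20\right) + 5344} = \frac{11320 + \frac{1}{87} \cdot 134}{-36 + 5344} = \frac{11320 + \frac{1}{87} \cdot 134}{5308} = \left(11320 + \frac{134}{87}\right) \frac{1}{5308} = \frac{984974}{87} \cdot \frac{1}{5308} = \frac{492487}{230898}$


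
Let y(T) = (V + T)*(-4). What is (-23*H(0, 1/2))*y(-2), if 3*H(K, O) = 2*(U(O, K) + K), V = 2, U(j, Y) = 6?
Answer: 0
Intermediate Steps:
y(T) = -8 - 4*T (y(T) = (2 + T)*(-4) = -8 - 4*T)
H(K, O) = 4 + 2*K/3 (H(K, O) = (2*(6 + K))/3 = (12 + 2*K)/3 = 4 + 2*K/3)
(-23*H(0, 1/2))*y(-2) = (-23*(4 + (⅔)*0))*(-8 - 4*(-2)) = (-23*(4 + 0))*(-8 + 8) = -23*4*0 = -92*0 = 0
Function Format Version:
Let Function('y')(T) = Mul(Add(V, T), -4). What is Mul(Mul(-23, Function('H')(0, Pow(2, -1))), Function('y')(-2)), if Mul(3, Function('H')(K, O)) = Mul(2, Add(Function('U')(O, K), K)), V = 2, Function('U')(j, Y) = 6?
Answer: 0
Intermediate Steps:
Function('y')(T) = Add(-8, Mul(-4, T)) (Function('y')(T) = Mul(Add(2, T), -4) = Add(-8, Mul(-4, T)))
Function('H')(K, O) = Add(4, Mul(Rational(2, 3), K)) (Function('H')(K, O) = Mul(Rational(1, 3), Mul(2, Add(6, K))) = Mul(Rational(1, 3), Add(12, Mul(2, K))) = Add(4, Mul(Rational(2, 3), K)))
Mul(Mul(-23, Function('H')(0, Pow(2, -1))), Function('y')(-2)) = Mul(Mul(-23, Add(4, Mul(Rational(2, 3), 0))), Add(-8, Mul(-4, -2))) = Mul(Mul(-23, Add(4, 0)), Add(-8, 8)) = Mul(Mul(-23, 4), 0) = Mul(-92, 0) = 0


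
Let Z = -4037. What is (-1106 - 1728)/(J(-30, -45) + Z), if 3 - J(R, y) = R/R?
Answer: 2834/4035 ≈ 0.70235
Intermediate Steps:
J(R, y) = 2 (J(R, y) = 3 - R/R = 3 - 1*1 = 3 - 1 = 2)
(-1106 - 1728)/(J(-30, -45) + Z) = (-1106 - 1728)/(2 - 4037) = -2834/(-4035) = -2834*(-1/4035) = 2834/4035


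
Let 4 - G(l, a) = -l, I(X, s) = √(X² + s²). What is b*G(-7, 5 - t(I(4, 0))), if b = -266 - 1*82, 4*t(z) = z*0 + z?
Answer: 1044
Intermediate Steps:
t(z) = z/4 (t(z) = (z*0 + z)/4 = (0 + z)/4 = z/4)
G(l, a) = 4 + l (G(l, a) = 4 - (-1)*l = 4 + l)
b = -348 (b = -266 - 82 = -348)
b*G(-7, 5 - t(I(4, 0))) = -348*(4 - 7) = -348*(-3) = 1044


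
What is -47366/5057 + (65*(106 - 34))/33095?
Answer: -308782202/33472283 ≈ -9.2250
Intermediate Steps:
-47366/5057 + (65*(106 - 34))/33095 = -47366*1/5057 + (65*72)*(1/33095) = -47366/5057 + 4680*(1/33095) = -47366/5057 + 936/6619 = -308782202/33472283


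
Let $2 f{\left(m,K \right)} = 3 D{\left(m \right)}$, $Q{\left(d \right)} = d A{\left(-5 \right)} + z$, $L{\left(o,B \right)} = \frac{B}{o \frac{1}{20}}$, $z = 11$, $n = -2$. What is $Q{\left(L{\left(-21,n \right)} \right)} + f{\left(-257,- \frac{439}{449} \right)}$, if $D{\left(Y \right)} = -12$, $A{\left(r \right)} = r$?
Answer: $- \frac{347}{21} \approx -16.524$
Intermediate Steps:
$L{\left(o,B \right)} = \frac{20 B}{o}$ ($L{\left(o,B \right)} = \frac{B}{o \frac{1}{20}} = \frac{B}{\frac{1}{20} o} = B \frac{20}{o} = \frac{20 B}{o}$)
$Q{\left(d \right)} = 11 - 5 d$ ($Q{\left(d \right)} = d \left(-5\right) + 11 = - 5 d + 11 = 11 - 5 d$)
$f{\left(m,K \right)} = -18$ ($f{\left(m,K \right)} = \frac{3 \left(-12\right)}{2} = \frac{1}{2} \left(-36\right) = -18$)
$Q{\left(L{\left(-21,n \right)} \right)} + f{\left(-257,- \frac{439}{449} \right)} = \left(11 - 5 \cdot 20 \left(-2\right) \frac{1}{-21}\right) - 18 = \left(11 - 5 \cdot 20 \left(-2\right) \left(- \frac{1}{21}\right)\right) - 18 = \left(11 - \frac{200}{21}\right) - 18 = \frac{31}{21} - 18 = - \frac{347}{21}$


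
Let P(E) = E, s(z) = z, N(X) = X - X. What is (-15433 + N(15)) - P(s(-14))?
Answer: -15419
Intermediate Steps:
N(X) = 0
(-15433 + N(15)) - P(s(-14)) = (-15433 + 0) - 1*(-14) = -15433 + 14 = -15419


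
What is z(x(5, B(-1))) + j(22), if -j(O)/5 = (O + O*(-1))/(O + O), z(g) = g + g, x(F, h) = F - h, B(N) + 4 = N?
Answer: 20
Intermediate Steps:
B(N) = -4 + N
z(g) = 2*g
j(O) = 0 (j(O) = -5*(O + O*(-1))/(O + O) = -5*(O - O)/(2*O) = -0*1/(2*O) = -5*0 = 0)
z(x(5, B(-1))) + j(22) = 2*(5 - (-4 - 1)) + 0 = 2*(5 - 1*(-5)) + 0 = 2*(5 + 5) + 0 = 2*10 + 0 = 20 + 0 = 20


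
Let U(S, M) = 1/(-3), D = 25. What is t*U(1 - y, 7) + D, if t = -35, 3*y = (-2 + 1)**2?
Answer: 110/3 ≈ 36.667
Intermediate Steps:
y = 1/3 (y = (-2 + 1)**2/3 = (1/3)*(-1)**2 = (1/3)*1 = 1/3 ≈ 0.33333)
U(S, M) = -1/3
t*U(1 - y, 7) + D = -35*(-1/3) + 25 = 35/3 + 25 = 110/3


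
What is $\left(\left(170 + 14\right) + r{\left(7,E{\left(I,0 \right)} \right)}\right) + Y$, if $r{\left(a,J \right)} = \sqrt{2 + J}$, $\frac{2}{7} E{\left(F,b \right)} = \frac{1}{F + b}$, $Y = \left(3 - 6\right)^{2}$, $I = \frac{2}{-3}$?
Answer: $193 + \frac{i \sqrt{13}}{2} \approx 193.0 + 1.8028 i$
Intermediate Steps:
$I = - \frac{2}{3}$ ($I = 2 \left(- \frac{1}{3}\right) = - \frac{2}{3} \approx -0.66667$)
$Y = 9$ ($Y = \left(-3\right)^{2} = 9$)
$E{\left(F,b \right)} = \frac{7}{2 \left(F + b\right)}$
$\left(\left(170 + 14\right) + r{\left(7,E{\left(I,0 \right)} \right)}\right) + Y = \left(\left(170 + 14\right) + \sqrt{2 + \frac{7}{2 \left(- \frac{2}{3} + 0\right)}}\right) + 9 = \left(184 + \sqrt{2 + \frac{7}{2 \left(- \frac{2}{3}\right)}}\right) + 9 = \left(184 + \sqrt{2 + \frac{7}{2} \left(- \frac{3}{2}\right)}\right) + 9 = \left(184 + \sqrt{2 - \frac{21}{4}}\right) + 9 = \left(184 + \sqrt{- \frac{13}{4}}\right) + 9 = \left(184 + \frac{i \sqrt{13}}{2}\right) + 9 = 193 + \frac{i \sqrt{13}}{2}$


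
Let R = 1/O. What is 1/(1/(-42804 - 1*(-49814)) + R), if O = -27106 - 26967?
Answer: 379051730/47063 ≈ 8054.1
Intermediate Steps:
O = -54073
R = -1/54073 (R = 1/(-54073) = -1/54073 ≈ -1.8494e-5)
1/(1/(-42804 - 1*(-49814)) + R) = 1/(1/(-42804 - 1*(-49814)) - 1/54073) = 1/(1/(-42804 + 49814) - 1/54073) = 1/(1/7010 - 1/54073) = 1/(47063/379051730) = 379051730/47063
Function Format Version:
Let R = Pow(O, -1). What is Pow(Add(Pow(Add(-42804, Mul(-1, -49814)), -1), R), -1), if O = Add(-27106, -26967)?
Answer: Rational(379051730, 47063) ≈ 8054.1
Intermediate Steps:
O = -54073
R = Rational(-1, 54073) (R = Pow(-54073, -1) = Rational(-1, 54073) ≈ -1.8494e-5)
Pow(Add(Pow(Add(-42804, Mul(-1, -49814)), -1), R), -1) = Pow(Add(Pow(Add(-42804, Mul(-1, -49814)), -1), Rational(-1, 54073)), -1) = Pow(Add(Pow(Add(-42804, 49814), -1), Rational(-1, 54073)), -1) = Pow(Add(Pow(7010, -1), Rational(-1, 54073)), -1) = Pow(Add(Rational(1, 7010), Rational(-1, 54073)), -1) = Pow(Rational(47063, 379051730), -1) = Rational(379051730, 47063)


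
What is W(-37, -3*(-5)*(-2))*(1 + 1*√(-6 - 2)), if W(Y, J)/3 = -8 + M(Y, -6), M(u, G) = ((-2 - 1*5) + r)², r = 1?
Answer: 84 + 168*I*√2 ≈ 84.0 + 237.59*I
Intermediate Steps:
M(u, G) = 36 (M(u, G) = ((-2 - 1*5) + 1)² = ((-2 - 5) + 1)² = (-7 + 1)² = (-6)² = 36)
W(Y, J) = 84 (W(Y, J) = 3*(-8 + 36) = 3*28 = 84)
W(-37, -3*(-5)*(-2))*(1 + 1*√(-6 - 2)) = 84*(1 + 1*√(-6 - 2)) = 84*(1 + 1*√(-8)) = 84*(1 + 1*(2*I*√2)) = 84*(1 + 2*I*√2) = 84 + 168*I*√2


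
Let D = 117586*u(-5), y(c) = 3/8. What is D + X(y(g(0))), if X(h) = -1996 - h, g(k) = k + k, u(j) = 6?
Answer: 5628157/8 ≈ 7.0352e+5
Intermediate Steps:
g(k) = 2*k
y(c) = 3/8 (y(c) = 3*(⅛) = 3/8)
D = 705516 (D = 117586*6 = 705516)
D + X(y(g(0))) = 705516 + (-1996 - 1*3/8) = 705516 + (-1996 - 3/8) = 705516 - 15971/8 = 5628157/8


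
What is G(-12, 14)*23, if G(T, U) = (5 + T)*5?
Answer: -805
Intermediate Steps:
G(T, U) = 25 + 5*T
G(-12, 14)*23 = (25 + 5*(-12))*23 = (25 - 60)*23 = -35*23 = -805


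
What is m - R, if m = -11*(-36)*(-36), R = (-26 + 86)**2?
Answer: -17856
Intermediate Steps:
R = 3600 (R = 60**2 = 3600)
m = -14256 (m = 396*(-36) = -14256)
m - R = -14256 - 1*3600 = -14256 - 3600 = -17856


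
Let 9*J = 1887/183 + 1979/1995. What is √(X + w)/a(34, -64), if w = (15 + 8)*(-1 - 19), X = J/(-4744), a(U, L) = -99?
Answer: -I*√86241328744691512245/42866090190 ≈ -0.21664*I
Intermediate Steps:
J = 1375574/1095255 (J = (1887/183 + 1979/1995)/9 = (1887*(1/183) + 1979*(1/1995))/9 = (629/61 + 1979/1995)/9 = (⅑)*(1375574/121695) = 1375574/1095255 ≈ 1.2559)
X = -687787/2597944860 (X = (1375574/1095255)/(-4744) = (1375574/1095255)*(-1/4744) = -687787/2597944860 ≈ -0.00026474)
w = -460 (w = 23*(-20) = -460)
√(X + w)/a(34, -64) = √(-687787/2597944860 - 460)/(-99) = √(-1195055323387/2597944860)*(-1/99) = (I*√86241328744691512245/432990810)*(-1/99) = -I*√86241328744691512245/42866090190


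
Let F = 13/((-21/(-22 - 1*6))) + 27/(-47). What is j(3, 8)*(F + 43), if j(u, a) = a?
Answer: 67408/141 ≈ 478.07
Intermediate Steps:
F = 2363/141 (F = 13/((-21/(-22 - 6))) + 27*(-1/47) = 13/((-21/(-28))) - 27/47 = 13/((-21*(-1/28))) - 27/47 = 13/(¾) - 27/47 = 13*(4/3) - 27/47 = 52/3 - 27/47 = 2363/141 ≈ 16.759)
j(3, 8)*(F + 43) = 8*(2363/141 + 43) = 8*(8426/141) = 67408/141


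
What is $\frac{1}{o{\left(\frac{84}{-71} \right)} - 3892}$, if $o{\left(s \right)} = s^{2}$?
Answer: $- \frac{5041}{19612516} \approx -0.00025703$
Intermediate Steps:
$\frac{1}{o{\left(\frac{84}{-71} \right)} - 3892} = \frac{1}{\left(\frac{84}{-71}\right)^{2} - 3892} = \frac{1}{\left(84 \left(- \frac{1}{71}\right)\right)^{2} - 3892} = \frac{1}{\left(- \frac{84}{71}\right)^{2} - 3892} = \frac{1}{\frac{7056}{5041} - 3892} = \frac{1}{- \frac{19612516}{5041}} = - \frac{5041}{19612516}$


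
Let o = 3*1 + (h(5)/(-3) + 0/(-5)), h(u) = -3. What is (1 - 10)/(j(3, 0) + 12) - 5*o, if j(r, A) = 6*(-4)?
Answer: -77/4 ≈ -19.250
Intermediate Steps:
j(r, A) = -24
o = 4 (o = 3*1 + (-3/(-3) + 0/(-5)) = 3 + (-3*(-⅓) + 0*(-⅕)) = 3 + (1 + 0) = 3 + 1 = 4)
(1 - 10)/(j(3, 0) + 12) - 5*o = (1 - 10)/(-24 + 12) - 5*4 = -9/(-12) - 20 = -9*(-1/12) - 20 = ¾ - 20 = -77/4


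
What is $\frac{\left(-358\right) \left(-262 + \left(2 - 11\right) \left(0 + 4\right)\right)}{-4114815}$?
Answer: $- \frac{106684}{4114815} \approx -0.025927$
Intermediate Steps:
$\frac{\left(-358\right) \left(-262 + \left(2 - 11\right) \left(0 + 4\right)\right)}{-4114815} = - 358 \left(-262 + \left(2 - 11\right) 4\right) \left(- \frac{1}{4114815}\right) = - 358 \left(-262 - 36\right) \left(- \frac{1}{4114815}\right) = \left(-358\right) \left(-298\right) \left(- \frac{1}{4114815}\right) = 106684 \left(- \frac{1}{4114815}\right) = - \frac{106684}{4114815}$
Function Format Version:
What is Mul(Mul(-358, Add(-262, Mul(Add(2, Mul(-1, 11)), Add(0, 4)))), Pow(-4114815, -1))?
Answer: Rational(-106684, 4114815) ≈ -0.025927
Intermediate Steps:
Mul(Mul(-358, Add(-262, Mul(Add(2, Mul(-1, 11)), Add(0, 4)))), Pow(-4114815, -1)) = Mul(Mul(-358, Add(-262, Mul(Add(2, -11), 4))), Rational(-1, 4114815)) = Mul(Mul(-358, Add(-262, Mul(-9, 4))), Rational(-1, 4114815)) = Mul(Mul(-358, Add(-262, -36)), Rational(-1, 4114815)) = Mul(Mul(-358, -298), Rational(-1, 4114815)) = Mul(106684, Rational(-1, 4114815)) = Rational(-106684, 4114815)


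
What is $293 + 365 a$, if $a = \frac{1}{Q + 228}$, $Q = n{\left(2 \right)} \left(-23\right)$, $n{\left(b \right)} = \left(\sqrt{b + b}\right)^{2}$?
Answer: $\frac{40213}{136} \approx 295.68$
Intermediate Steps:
$n{\left(b \right)} = 2 b$ ($n{\left(b \right)} = \left(\sqrt{2 b}\right)^{2} = \left(\sqrt{2} \sqrt{b}\right)^{2} = 2 b$)
$Q = -92$ ($Q = 2 \cdot 2 \left(-23\right) = 4 \left(-23\right) = -92$)
$a = \frac{1}{136}$ ($a = \frac{1}{-92 + 228} = \frac{1}{136} \approx 0.0073529$)
$293 + 365 a = 293 + 365 \cdot \frac{1}{136} = 293 + \frac{365}{136} = \frac{40213}{136}$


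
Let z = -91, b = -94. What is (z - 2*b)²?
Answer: 9409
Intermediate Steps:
(z - 2*b)² = (-91 - 2*(-94))² = (-91 + 188)² = 97² = 9409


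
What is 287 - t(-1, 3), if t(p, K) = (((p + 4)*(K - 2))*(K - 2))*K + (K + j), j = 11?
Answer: 264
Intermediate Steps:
t(p, K) = 11 + K + K*(-2 + K)²*(4 + p) (t(p, K) = (((p + 4)*(K - 2))*(K - 2))*K + (K + 11) = (((4 + p)*(-2 + K))*(-2 + K))*K + (11 + K) = (((-2 + K)*(4 + p))*(-2 + K))*K + (11 + K) = ((-2 + K)²*(4 + p))*K + (11 + K) = K*(-2 + K)²*(4 + p) + (11 + K) = 11 + K + K*(-2 + K)²*(4 + p))
287 - t(-1, 3) = 287 - (11 + 3 + 4*3*(-2 + 3)² + 3*(-1)*(-2 + 3)²) = 287 - (11 + 3 + 4*3*1² + 3*(-1)*1²) = 287 - (11 + 3 + 4*3*1 + 3*(-1)*1) = 287 - (11 + 3 + 12 - 3) = 287 - 1*23 = 287 - 23 = 264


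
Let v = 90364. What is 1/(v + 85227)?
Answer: 1/175591 ≈ 5.6951e-6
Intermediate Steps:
1/(v + 85227) = 1/(90364 + 85227) = 1/175591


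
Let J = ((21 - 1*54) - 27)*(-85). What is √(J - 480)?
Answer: 2*√1155 ≈ 67.971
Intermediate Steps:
J = 5100 (J = ((21 - 54) - 27)*(-85) = (-33 - 27)*(-85) = -60*(-85) = 5100)
√(J - 480) = √(5100 - 480) = √4620 = 2*√1155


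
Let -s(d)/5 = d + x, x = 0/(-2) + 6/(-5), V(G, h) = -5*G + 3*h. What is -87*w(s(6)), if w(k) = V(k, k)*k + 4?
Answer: 99876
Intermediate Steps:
x = -6/5 (x = 0*(-1/2) + 6*(-1/5) = 0 - 6/5 = -6/5 ≈ -1.2000)
s(d) = 6 - 5*d (s(d) = -5*(d - 6/5) = -5*(-6/5 + d) = 6 - 5*d)
w(k) = 4 - 2*k**2 (w(k) = (-5*k + 3*k)*k + 4 = (-2*k)*k + 4 = -2*k**2 + 4 = 4 - 2*k**2)
-87*w(s(6)) = -87*(4 - 2*(6 - 5*6)**2) = -87*(4 - 2*(6 - 30)**2) = -87*(4 - 2*(-24)**2) = -87*(4 - 2*576) = -87*(4 - 1152) = -87*(-1148) = 99876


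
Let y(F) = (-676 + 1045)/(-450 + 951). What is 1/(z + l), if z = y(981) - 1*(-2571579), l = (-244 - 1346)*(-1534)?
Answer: 167/836776836 ≈ 1.9958e-7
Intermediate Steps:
y(F) = 123/167 (y(F) = 369/501 = 369*(1/501) = 123/167)
l = 2439060 (l = -1590*(-1534) = 2439060)
z = 429453816/167 (z = 123/167 - 1*(-2571579) = 123/167 + 2571579 = 429453816/167 ≈ 2.5716e+6)
1/(z + l) = 1/(429453816/167 + 2439060) = 1/(836776836/167) = 167/836776836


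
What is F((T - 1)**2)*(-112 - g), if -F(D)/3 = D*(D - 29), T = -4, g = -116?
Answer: 1200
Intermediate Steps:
F(D) = -3*D*(-29 + D) (F(D) = -3*D*(D - 29) = -3*D*(-29 + D))
F((T - 1)**2)*(-112 - g) = (3*(-4 - 1)**2*(29 - (-4 - 1)**2))*(-112 - 1*(-116)) = (3*(-5)**2*(29 - 1*(-5)**2))*(-112 + 116) = (3*25*(29 - 1*25))*4 = (3*25*(29 - 25))*4 = (3*25*4)*4 = 300*4 = 1200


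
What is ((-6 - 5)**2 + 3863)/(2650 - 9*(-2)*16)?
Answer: 1992/1469 ≈ 1.3560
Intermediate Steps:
((-6 - 5)**2 + 3863)/(2650 - 9*(-2)*16) = ((-11)**2 + 3863)/(2650 + 18*16) = (121 + 3863)/(2650 + 288) = 3984/2938 = 3984*(1/2938) = 1992/1469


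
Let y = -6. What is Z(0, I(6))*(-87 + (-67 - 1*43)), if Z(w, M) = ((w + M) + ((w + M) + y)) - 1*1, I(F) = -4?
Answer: 2955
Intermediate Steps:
Z(w, M) = -7 + 2*M + 2*w (Z(w, M) = ((w + M) + ((w + M) - 6)) - 1*1 = ((M + w) + ((M + w) - 6)) - 1 = ((M + w) + (-6 + M + w)) - 1 = (-6 + 2*M + 2*w) - 1 = -7 + 2*M + 2*w)
Z(0, I(6))*(-87 + (-67 - 1*43)) = (-7 + 2*(-4) + 2*0)*(-87 + (-67 - 1*43)) = (-7 - 8 + 0)*(-87 + (-67 - 43)) = -15*(-87 - 110) = -15*(-197) = 2955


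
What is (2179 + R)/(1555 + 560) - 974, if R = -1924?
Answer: -137317/141 ≈ -973.88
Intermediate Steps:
(2179 + R)/(1555 + 560) - 974 = (2179 - 1924)/(1555 + 560) - 974 = 255/2115 - 974 = 255*(1/2115) - 974 = 17/141 - 974 = -137317/141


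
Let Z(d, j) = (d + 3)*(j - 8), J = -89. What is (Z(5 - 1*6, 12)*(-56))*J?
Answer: 39872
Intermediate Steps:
Z(d, j) = (-8 + j)*(3 + d) (Z(d, j) = (3 + d)*(-8 + j) = (-8 + j)*(3 + d))
(Z(5 - 1*6, 12)*(-56))*J = ((-24 - 8*(5 - 1*6) + 3*12 + (5 - 1*6)*12)*(-56))*(-89) = ((-24 - 8*(5 - 6) + 36 + (5 - 6)*12)*(-56))*(-89) = ((-24 - 8*(-1) + 36 - 1*12)*(-56))*(-89) = ((-24 + 8 + 36 - 12)*(-56))*(-89) = (8*(-56))*(-89) = -448*(-89) = 39872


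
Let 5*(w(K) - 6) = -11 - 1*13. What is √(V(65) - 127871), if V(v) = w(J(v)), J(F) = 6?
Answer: I*√3196745/5 ≈ 357.59*I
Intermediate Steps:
w(K) = 6/5 (w(K) = 6 + (-11 - 1*13)/5 = 6 + (-11 - 13)/5 = 6 + (⅕)*(-24) = 6 - 24/5 = 6/5)
V(v) = 6/5
√(V(65) - 127871) = √(6/5 - 127871) = √(-639349/5) = I*√3196745/5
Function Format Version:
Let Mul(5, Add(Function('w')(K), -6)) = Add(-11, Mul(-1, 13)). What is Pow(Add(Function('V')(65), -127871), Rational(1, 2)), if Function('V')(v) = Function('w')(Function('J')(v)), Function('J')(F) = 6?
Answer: Mul(Rational(1, 5), I, Pow(3196745, Rational(1, 2))) ≈ Mul(357.59, I)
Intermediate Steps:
Function('w')(K) = Rational(6, 5) (Function('w')(K) = Add(6, Mul(Rational(1, 5), Add(-11, Mul(-1, 13)))) = Add(6, Mul(Rational(1, 5), Add(-11, -13))) = Add(6, Mul(Rational(1, 5), -24)) = Add(6, Rational(-24, 5)) = Rational(6, 5))
Function('V')(v) = Rational(6, 5)
Pow(Add(Function('V')(65), -127871), Rational(1, 2)) = Pow(Add(Rational(6, 5), -127871), Rational(1, 2)) = Pow(Rational(-639349, 5), Rational(1, 2)) = Mul(Rational(1, 5), I, Pow(3196745, Rational(1, 2)))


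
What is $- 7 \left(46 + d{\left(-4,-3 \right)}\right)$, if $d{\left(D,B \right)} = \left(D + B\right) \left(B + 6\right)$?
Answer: $-175$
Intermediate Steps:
$d{\left(D,B \right)} = \left(6 + B\right) \left(B + D\right)$ ($d{\left(D,B \right)} = \left(B + D\right) \left(6 + B\right) = \left(6 + B\right) \left(B + D\right)$)
$- 7 \left(46 + d{\left(-4,-3 \right)}\right) = - 7 \left(46 + \left(\left(-3\right)^{2} + 6 \left(-3\right) + 6 \left(-4\right) - -12\right)\right) = - 7 \left(46 + \left(9 - 18 - 24 + 12\right)\right) = - 7 \left(46 - 21\right) = \left(-7\right) 25 = -175$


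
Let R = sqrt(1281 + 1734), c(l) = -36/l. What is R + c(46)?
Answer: -18/23 + 3*sqrt(335) ≈ 54.126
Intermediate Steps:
R = 3*sqrt(335) (R = sqrt(3015) = 3*sqrt(335) ≈ 54.909)
R + c(46) = 3*sqrt(335) - 36/46 = 3*sqrt(335) - 36*1/46 = 3*sqrt(335) - 18/23 = -18/23 + 3*sqrt(335)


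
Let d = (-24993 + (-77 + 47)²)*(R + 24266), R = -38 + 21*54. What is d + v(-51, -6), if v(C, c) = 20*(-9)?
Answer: -611046846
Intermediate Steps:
v(C, c) = -180
R = 1096 (R = -38 + 1134 = 1096)
d = -611046666 (d = (-24993 + (-77 + 47)²)*(1096 + 24266) = (-24993 + (-30)²)*25362 = (-24993 + 900)*25362 = -24093*25362 = -611046666)
d + v(-51, -6) = -611046666 - 180 = -611046846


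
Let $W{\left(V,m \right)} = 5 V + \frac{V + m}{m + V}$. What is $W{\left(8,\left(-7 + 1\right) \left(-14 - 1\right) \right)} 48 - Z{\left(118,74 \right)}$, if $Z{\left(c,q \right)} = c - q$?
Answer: $1924$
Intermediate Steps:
$W{\left(V,m \right)} = 1 + 5 V$ ($W{\left(V,m \right)} = 5 V + \frac{V + m}{V + m} = 5 V + 1 = 1 + 5 V$)
$W{\left(8,\left(-7 + 1\right) \left(-14 - 1\right) \right)} 48 - Z{\left(118,74 \right)} = \left(1 + 5 \cdot 8\right) 48 - \left(118 - 74\right) = \left(1 + 40\right) 48 - \left(118 - 74\right) = 41 \cdot 48 - 44 = 1968 - 44 = 1924$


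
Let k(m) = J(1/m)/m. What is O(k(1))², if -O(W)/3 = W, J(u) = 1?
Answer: 9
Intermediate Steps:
k(m) = 1/m
O(W) = -3*W
O(k(1))² = (-3/1)² = (-3*1)² = (-3)² = 9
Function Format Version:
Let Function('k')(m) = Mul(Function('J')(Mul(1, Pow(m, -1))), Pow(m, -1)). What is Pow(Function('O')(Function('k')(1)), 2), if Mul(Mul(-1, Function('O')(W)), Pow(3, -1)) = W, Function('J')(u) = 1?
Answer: 9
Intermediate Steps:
Function('k')(m) = Pow(m, -1) (Function('k')(m) = Mul(1, Pow(m, -1)) = Pow(m, -1))
Function('O')(W) = Mul(-3, W)
Pow(Function('O')(Function('k')(1)), 2) = Pow(Mul(-3, Pow(1, -1)), 2) = Pow(Mul(-3, 1), 2) = Pow(-3, 2) = 9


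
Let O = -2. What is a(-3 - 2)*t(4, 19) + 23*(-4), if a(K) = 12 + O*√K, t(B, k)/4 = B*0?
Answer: -92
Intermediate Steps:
t(B, k) = 0 (t(B, k) = 4*(B*0) = 4*0 = 0)
a(K) = 12 - 2*√K
a(-3 - 2)*t(4, 19) + 23*(-4) = (12 - 2*√(-3 - 2))*0 + 23*(-4) = (12 - 2*I*√5)*0 - 92 = 0 - 92 = -92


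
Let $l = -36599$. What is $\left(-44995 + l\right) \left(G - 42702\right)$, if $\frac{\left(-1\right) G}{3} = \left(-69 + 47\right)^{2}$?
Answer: $3602701476$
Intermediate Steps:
$G = -1452$ ($G = - 3 \left(-69 + 47\right)^{2} = - 3 \left(-22\right)^{2} = \left(-3\right) 484 = -1452$)
$\left(-44995 + l\right) \left(G - 42702\right) = \left(-44995 - 36599\right) \left(-1452 - 42702\right) = \left(-81594\right) \left(-44154\right) = 3602701476$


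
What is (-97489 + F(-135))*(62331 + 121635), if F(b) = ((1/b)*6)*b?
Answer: -17933557578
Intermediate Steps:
F(b) = 6 (F(b) = (6/b)*b = 6)
(-97489 + F(-135))*(62331 + 121635) = (-97489 + 6)*(62331 + 121635) = -97483*183966 = -17933557578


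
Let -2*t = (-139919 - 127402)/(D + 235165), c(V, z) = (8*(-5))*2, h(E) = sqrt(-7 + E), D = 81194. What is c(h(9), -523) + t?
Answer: -16783373/210906 ≈ -79.578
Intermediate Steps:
c(V, z) = -80 (c(V, z) = -40*2 = -80)
t = 89107/210906 (t = -(-139919 - 127402)/(2*(81194 + 235165)) = -(-267321)/(2*316359) = -1/2*(-89107/105453) = 89107/210906 ≈ 0.42250)
c(h(9), -523) + t = -80 + 89107/210906 = -16783373/210906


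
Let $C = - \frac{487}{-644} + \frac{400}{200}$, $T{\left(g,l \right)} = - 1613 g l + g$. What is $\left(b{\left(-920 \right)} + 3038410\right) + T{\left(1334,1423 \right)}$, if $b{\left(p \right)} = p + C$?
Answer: $- \frac{1969925185273}{644} \approx -3.0589 \cdot 10^{9}$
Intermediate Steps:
$T{\left(g,l \right)} = g - 1613 g l$ ($T{\left(g,l \right)} = - 1613 g l + g = g - 1613 g l$)
$C = \frac{1775}{644}$ ($C = \left(-487\right) \left(- \frac{1}{644}\right) + 400 \cdot \frac{1}{200} = \frac{487}{644} + 2 = \frac{1775}{644} \approx 2.7562$)
$b{\left(p \right)} = \frac{1775}{644} + p$ ($b{\left(p \right)} = p + \frac{1775}{644} = \frac{1775}{644} + p$)
$\left(b{\left(-920 \right)} + 3038410\right) + T{\left(1334,1423 \right)} = \left(\left(\frac{1775}{644} - 920\right) + 3038410\right) + 1334 \left(1 - 2295299\right) = \left(- \frac{590705}{644} + 3038410\right) + 1334 \left(1 - 2295299\right) = \frac{1956145335}{644} + 1334 \left(-2295298\right) = \frac{1956145335}{644} - 3061927532 = - \frac{1969925185273}{644}$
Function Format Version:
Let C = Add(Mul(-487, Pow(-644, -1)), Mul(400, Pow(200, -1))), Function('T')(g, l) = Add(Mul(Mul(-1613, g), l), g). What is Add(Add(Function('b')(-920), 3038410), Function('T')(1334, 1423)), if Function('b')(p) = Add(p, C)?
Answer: Rational(-1969925185273, 644) ≈ -3.0589e+9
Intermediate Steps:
Function('T')(g, l) = Add(g, Mul(-1613, g, l)) (Function('T')(g, l) = Add(Mul(-1613, g, l), g) = Add(g, Mul(-1613, g, l)))
C = Rational(1775, 644) (C = Add(Mul(-487, Rational(-1, 644)), Mul(400, Rational(1, 200))) = Add(Rational(487, 644), 2) = Rational(1775, 644) ≈ 2.7562)
Function('b')(p) = Add(Rational(1775, 644), p) (Function('b')(p) = Add(p, Rational(1775, 644)) = Add(Rational(1775, 644), p))
Add(Add(Function('b')(-920), 3038410), Function('T')(1334, 1423)) = Add(Add(Add(Rational(1775, 644), -920), 3038410), Mul(1334, Add(1, Mul(-1613, 1423)))) = Add(Add(Rational(-590705, 644), 3038410), Mul(1334, Add(1, -2295299))) = Add(Rational(1956145335, 644), Mul(1334, -2295298)) = Add(Rational(1956145335, 644), -3061927532) = Rational(-1969925185273, 644)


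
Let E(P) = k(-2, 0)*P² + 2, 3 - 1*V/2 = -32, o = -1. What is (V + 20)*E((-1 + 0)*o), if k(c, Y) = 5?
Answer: 630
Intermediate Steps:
V = 70 (V = 6 - 2*(-32) = 6 + 64 = 70)
E(P) = 2 + 5*P² (E(P) = 5*P² + 2 = 2 + 5*P²)
(V + 20)*E((-1 + 0)*o) = (70 + 20)*(2 + 5*((-1 + 0)*(-1))²) = 90*(2 + 5*(-1*(-1))²) = 90*(2 + 5*1²) = 90*(2 + 5*1) = 90*(2 + 5) = 90*7 = 630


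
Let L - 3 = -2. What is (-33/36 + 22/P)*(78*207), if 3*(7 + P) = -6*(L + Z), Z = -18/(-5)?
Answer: -220363/6 ≈ -36727.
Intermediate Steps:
L = 1 (L = 3 - 2 = 1)
Z = 18/5 (Z = -18*(-1)/5 = -3*(-6/5) = 18/5 ≈ 3.6000)
P = -81/5 (P = -7 + (-6*(1 + 18/5))/3 = -7 + (-6*23/5)/3 = -7 + (1/3)*(-138/5) = -7 - 46/5 = -81/5 ≈ -16.200)
(-33/36 + 22/P)*(78*207) = (-33/36 + 22/(-81/5))*(78*207) = (-33*1/36 + 22*(-5/81))*16146 = (-11/12 - 110/81)*16146 = -737/324*16146 = -220363/6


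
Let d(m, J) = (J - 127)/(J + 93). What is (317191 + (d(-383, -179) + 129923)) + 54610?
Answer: 21574285/43 ≈ 5.0173e+5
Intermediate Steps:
d(m, J) = (-127 + J)/(93 + J)
(317191 + (d(-383, -179) + 129923)) + 54610 = (317191 + ((-127 - 179)/(93 - 179) + 129923)) + 54610 = (317191 + (-306/(-86) + 129923)) + 54610 = (317191 + (-1/86*(-306) + 129923)) + 54610 = (317191 + (153/43 + 129923)) + 54610 = (317191 + 5586842/43) + 54610 = 19226055/43 + 54610 = 21574285/43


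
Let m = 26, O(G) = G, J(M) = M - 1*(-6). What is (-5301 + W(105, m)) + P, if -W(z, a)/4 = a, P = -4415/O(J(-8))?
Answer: -6395/2 ≈ -3197.5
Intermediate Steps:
J(M) = 6 + M (J(M) = M + 6 = 6 + M)
P = 4415/2 (P = -4415/(6 - 8) = -4415/(-2) = -4415*(-½) = 4415/2 ≈ 2207.5)
W(z, a) = -4*a
(-5301 + W(105, m)) + P = (-5301 - 4*26) + 4415/2 = (-5301 - 104) + 4415/2 = -5405 + 4415/2 = -6395/2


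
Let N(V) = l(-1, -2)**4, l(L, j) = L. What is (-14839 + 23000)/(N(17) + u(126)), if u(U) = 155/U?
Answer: 1028286/281 ≈ 3659.4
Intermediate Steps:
N(V) = 1 (N(V) = (-1)**4 = 1)
(-14839 + 23000)/(N(17) + u(126)) = (-14839 + 23000)/(1 + 155/126) = 8161/(1 + 155*(1/126)) = 8161/(1 + 155/126) = 8161/(281/126) = 8161*(126/281) = 1028286/281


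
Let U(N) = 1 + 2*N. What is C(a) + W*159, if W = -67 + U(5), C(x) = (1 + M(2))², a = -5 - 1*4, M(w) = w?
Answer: -8895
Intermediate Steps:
a = -9 (a = -5 - 4 = -9)
C(x) = 9 (C(x) = (1 + 2)² = 3² = 9)
W = -56 (W = -67 + (1 + 2*5) = -67 + (1 + 10) = -67 + 11 = -56)
C(a) + W*159 = 9 - 56*159 = 9 - 8904 = -8895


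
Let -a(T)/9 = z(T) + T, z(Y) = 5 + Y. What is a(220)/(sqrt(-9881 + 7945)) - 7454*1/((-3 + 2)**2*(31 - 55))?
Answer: 3727/12 + 4005*I/44 ≈ 310.58 + 91.023*I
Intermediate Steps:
a(T) = -45 - 18*T (a(T) = -9*((5 + T) + T) = -9*(5 + 2*T) = -45 - 18*T)
a(220)/(sqrt(-9881 + 7945)) - 7454*1/((-3 + 2)**2*(31 - 55)) = (-45 - 18*220)/(sqrt(-9881 + 7945)) - 7454*1/((-3 + 2)**2*(31 - 55)) = (-45 - 3960)/(sqrt(-1936)) - 7454/((-1)**2*(-24)) = -4005*(-I/44) - 7454/(1*(-24)) = -(-4005)*I/44 - 7454/(-24) = 4005*I/44 - 7454*(-1/24) = 4005*I/44 + 3727/12 = 3727/12 + 4005*I/44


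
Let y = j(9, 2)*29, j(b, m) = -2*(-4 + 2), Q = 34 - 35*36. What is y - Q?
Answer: 1342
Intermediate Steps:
Q = -1226 (Q = 34 - 1260 = -1226)
j(b, m) = 4 (j(b, m) = -2*(-2) = 4)
y = 116 (y = 4*29 = 116)
y - Q = 116 - 1*(-1226) = 116 + 1226 = 1342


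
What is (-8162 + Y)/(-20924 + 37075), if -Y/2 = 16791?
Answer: -41744/16151 ≈ -2.5846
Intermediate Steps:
Y = -33582 (Y = -2*16791 = -33582)
(-8162 + Y)/(-20924 + 37075) = (-8162 - 33582)/(-20924 + 37075) = -41744/16151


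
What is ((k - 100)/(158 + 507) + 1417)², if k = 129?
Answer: 887993367556/442225 ≈ 2.0080e+6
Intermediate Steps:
((k - 100)/(158 + 507) + 1417)² = ((129 - 100)/(158 + 507) + 1417)² = (29/665 + 1417)² = (942334/665)² = 887993367556/442225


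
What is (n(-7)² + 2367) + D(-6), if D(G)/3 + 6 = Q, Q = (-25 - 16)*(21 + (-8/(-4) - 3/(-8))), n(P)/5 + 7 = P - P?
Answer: 5591/8 ≈ 698.88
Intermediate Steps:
n(P) = -35 (n(P) = -35 + 5*(P - P) = -35 + 5*0 = -35 + 0 = -35)
Q = -7667/8 (Q = -41*(21 + (-8*(-¼) - 3*(-⅛))) = -41*(21 + (2 + 3/8)) = -41*(21 + 19/8) = -41*187/8 = -7667/8 ≈ -958.38)
D(G) = -23145/8 (D(G) = -18 + 3*(-7667/8) = -18 - 23001/8 = -23145/8)
(n(-7)² + 2367) + D(-6) = ((-35)² + 2367) - 23145/8 = (1225 + 2367) - 23145/8 = 3592 - 23145/8 = 5591/8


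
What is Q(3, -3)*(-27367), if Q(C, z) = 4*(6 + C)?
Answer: -985212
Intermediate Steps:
Q(C, z) = 24 + 4*C
Q(3, -3)*(-27367) = (24 + 4*3)*(-27367) = (24 + 12)*(-27367) = 36*(-27367) = -985212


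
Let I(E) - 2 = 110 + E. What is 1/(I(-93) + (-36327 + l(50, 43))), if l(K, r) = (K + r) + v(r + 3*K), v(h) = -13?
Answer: -1/36228 ≈ -2.7603e-5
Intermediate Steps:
I(E) = 112 + E (I(E) = 2 + (110 + E) = 112 + E)
l(K, r) = -13 + K + r (l(K, r) = (K + r) - 13 = -13 + K + r)
1/(I(-93) + (-36327 + l(50, 43))) = 1/((112 - 93) + (-36327 + (-13 + 50 + 43))) = 1/(19 + (-36327 + 80)) = 1/(19 - 36247) = 1/(-36228) = -1/36228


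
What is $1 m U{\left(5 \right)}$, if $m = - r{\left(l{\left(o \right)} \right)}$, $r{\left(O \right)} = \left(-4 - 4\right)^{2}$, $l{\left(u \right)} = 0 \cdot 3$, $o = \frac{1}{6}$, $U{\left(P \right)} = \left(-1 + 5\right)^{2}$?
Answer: $-1024$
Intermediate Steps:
$U{\left(P \right)} = 16$ ($U{\left(P \right)} = 4^{2} = 16$)
$o = \frac{1}{6} \approx 0.16667$
$l{\left(u \right)} = 0$
$r{\left(O \right)} = 64$ ($r{\left(O \right)} = \left(-8\right)^{2} = 64$)
$m = -64$ ($m = \left(-1\right) 64 = -64$)
$1 m U{\left(5 \right)} = 1 \left(-64\right) 16 = \left(-64\right) 16 = -1024$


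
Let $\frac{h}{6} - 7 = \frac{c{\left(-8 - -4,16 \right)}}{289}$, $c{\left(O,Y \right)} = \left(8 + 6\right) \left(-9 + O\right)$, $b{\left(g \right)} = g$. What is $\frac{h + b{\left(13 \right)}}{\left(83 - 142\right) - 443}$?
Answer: $- \frac{14803}{145078} \approx -0.10203$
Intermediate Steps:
$c{\left(O,Y \right)} = -126 + 14 O$ ($c{\left(O,Y \right)} = 14 \left(-9 + O\right) = -126 + 14 O$)
$h = \frac{11046}{289}$ ($h = 42 + 6 \frac{-126 + 14 \left(-8 - -4\right)}{289} = 42 + 6 \left(-126 + 14 \left(-8 + 4\right)\right) \frac{1}{289} = 42 + 6 \left(-126 + 14 \left(-4\right)\right) \frac{1}{289} = 42 + 6 \left(-126 - 56\right) \frac{1}{289} = 42 + 6 \left(\left(-182\right) \frac{1}{289}\right) = 42 + 6 \left(- \frac{182}{289}\right) = 42 - \frac{1092}{289} = \frac{11046}{289} \approx 38.221$)
$\frac{h + b{\left(13 \right)}}{\left(83 - 142\right) - 443} = \frac{\frac{11046}{289} + 13}{\left(83 - 142\right) - 443} = \frac{14803}{289 \left(\left(83 - 142\right) - 443\right)} = \frac{14803}{289 \left(-59 - 443\right)} = \frac{14803}{289 \left(-502\right)} = \frac{14803}{289} \left(- \frac{1}{502}\right) = - \frac{14803}{145078}$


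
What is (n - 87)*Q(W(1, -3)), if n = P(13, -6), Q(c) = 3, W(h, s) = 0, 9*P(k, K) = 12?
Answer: -257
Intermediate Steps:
P(k, K) = 4/3 (P(k, K) = (⅑)*12 = 4/3)
n = 4/3 ≈ 1.3333
(n - 87)*Q(W(1, -3)) = (4/3 - 87)*3 = -257/3*3 = -257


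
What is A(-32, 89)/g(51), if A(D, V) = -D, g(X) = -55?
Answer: -32/55 ≈ -0.58182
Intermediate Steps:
A(-32, 89)/g(51) = -1*(-32)/(-55) = 32*(-1/55) = -32/55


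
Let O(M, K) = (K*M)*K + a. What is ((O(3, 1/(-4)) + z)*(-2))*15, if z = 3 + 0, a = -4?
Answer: 195/8 ≈ 24.375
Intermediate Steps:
O(M, K) = -4 + M*K² (O(M, K) = (K*M)*K - 4 = M*K² - 4 = -4 + M*K²)
z = 3
((O(3, 1/(-4)) + z)*(-2))*15 = (((-4 + 3*(1/(-4))²) + 3)*(-2))*15 = (((-4 + 3*(-¼)²) + 3)*(-2))*15 = (((-4 + 3*(1/16)) + 3)*(-2))*15 = (((-4 + 3/16) + 3)*(-2))*15 = ((-61/16 + 3)*(-2))*15 = -13/16*(-2)*15 = (13/8)*15 = 195/8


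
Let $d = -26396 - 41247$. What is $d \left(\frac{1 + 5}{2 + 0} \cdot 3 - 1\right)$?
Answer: $-541144$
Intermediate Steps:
$d = -67643$
$d \left(\frac{1 + 5}{2 + 0} \cdot 3 - 1\right) = - 67643 \left(\frac{1 + 5}{2 + 0} \cdot 3 - 1\right) = - 67643 \left(\frac{6}{2} \cdot 3 - 1\right) = - 67643 \left(6 \cdot \frac{1}{2} \cdot 3 - 1\right) = - 67643 \left(3 \cdot 3 - 1\right) = - 67643 \left(9 - 1\right) = \left(-67643\right) 8 = -541144$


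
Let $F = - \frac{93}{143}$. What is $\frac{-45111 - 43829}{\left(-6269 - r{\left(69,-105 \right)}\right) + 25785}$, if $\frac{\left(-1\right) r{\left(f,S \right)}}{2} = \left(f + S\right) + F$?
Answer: $- \frac{6359210}{1390153} \approx -4.5745$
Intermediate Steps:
$F = - \frac{93}{143}$ ($F = \left(-93\right) \frac{1}{143} = - \frac{93}{143} \approx -0.65035$)
$r{\left(f,S \right)} = \frac{186}{143} - 2 S - 2 f$ ($r{\left(f,S \right)} = - 2 \left(\left(f + S\right) - \frac{93}{143}\right) = - 2 \left(\left(S + f\right) - \frac{93}{143}\right) = - 2 \left(- \frac{93}{143} + S + f\right) = \frac{186}{143} - 2 S - 2 f$)
$\frac{-45111 - 43829}{\left(-6269 - r{\left(69,-105 \right)}\right) + 25785} = \frac{-45111 - 43829}{\left(-6269 - \left(\frac{186}{143} - -210 - 138\right)\right) + 25785} = - \frac{88940}{\left(-6269 - \left(\frac{186}{143} + 210 - 138\right)\right) + 25785} = - \frac{88940}{\left(-6269 - \frac{10482}{143}\right) + 25785} = - \frac{88940}{- \frac{906949}{143} + 25785} = - \frac{88940}{\frac{2780306}{143}} = \left(-88940\right) \frac{143}{2780306} = - \frac{6359210}{1390153}$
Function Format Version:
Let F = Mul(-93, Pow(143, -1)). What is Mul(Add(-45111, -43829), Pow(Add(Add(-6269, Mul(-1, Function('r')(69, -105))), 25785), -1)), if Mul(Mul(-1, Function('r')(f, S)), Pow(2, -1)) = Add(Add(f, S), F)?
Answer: Rational(-6359210, 1390153) ≈ -4.5745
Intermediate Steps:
F = Rational(-93, 143) (F = Mul(-93, Rational(1, 143)) = Rational(-93, 143) ≈ -0.65035)
Function('r')(f, S) = Add(Rational(186, 143), Mul(-2, S), Mul(-2, f)) (Function('r')(f, S) = Mul(-2, Add(Add(f, S), Rational(-93, 143))) = Mul(-2, Add(Add(S, f), Rational(-93, 143))) = Mul(-2, Add(Rational(-93, 143), S, f)) = Add(Rational(186, 143), Mul(-2, S), Mul(-2, f)))
Mul(Add(-45111, -43829), Pow(Add(Add(-6269, Mul(-1, Function('r')(69, -105))), 25785), -1)) = Mul(Add(-45111, -43829), Pow(Add(Add(-6269, Mul(-1, Add(Rational(186, 143), Mul(-2, -105), Mul(-2, 69)))), 25785), -1)) = Mul(-88940, Pow(Add(Add(-6269, Mul(-1, Add(Rational(186, 143), 210, -138))), 25785), -1)) = Mul(-88940, Pow(Add(Add(-6269, Mul(-1, Rational(10482, 143))), 25785), -1)) = Mul(-88940, Pow(Add(Add(-6269, Rational(-10482, 143)), 25785), -1)) = Mul(-88940, Pow(Add(Rational(-906949, 143), 25785), -1)) = Mul(-88940, Pow(Rational(2780306, 143), -1)) = Mul(-88940, Rational(143, 2780306)) = Rational(-6359210, 1390153)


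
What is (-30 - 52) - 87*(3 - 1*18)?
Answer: 1223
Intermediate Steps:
(-30 - 52) - 87*(3 - 1*18) = -82 - 87*(3 - 18) = -82 - 87*(-15) = -82 + 1305 = 1223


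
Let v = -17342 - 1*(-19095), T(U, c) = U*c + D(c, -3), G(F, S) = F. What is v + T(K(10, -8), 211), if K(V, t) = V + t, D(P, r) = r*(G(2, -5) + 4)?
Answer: 2157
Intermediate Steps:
D(P, r) = 6*r (D(P, r) = r*(2 + 4) = r*6 = 6*r)
T(U, c) = -18 + U*c (T(U, c) = U*c + 6*(-3) = U*c - 18 = -18 + U*c)
v = 1753 (v = -17342 + 19095 = 1753)
v + T(K(10, -8), 211) = 1753 + (-18 + (10 - 8)*211) = 1753 + (-18 + 2*211) = 1753 + (-18 + 422) = 1753 + 404 = 2157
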